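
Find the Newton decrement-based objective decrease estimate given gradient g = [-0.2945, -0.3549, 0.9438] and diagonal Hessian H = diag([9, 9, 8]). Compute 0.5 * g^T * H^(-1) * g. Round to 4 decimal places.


Step 1: H is diagonal, so H^(-1) * g = [-0.0327, -0.0394, 0.118].
Step 2: g^T H^(-1) g = sum_i g_i^2 / H_ii
  = (-0.2945)^2/9 + (-0.3549)^2/9 + (0.9438)^2/8
  = 0.0096 + 0.014 + 0.1113 = 0.135
Step 3: Objective decrease = 0.5 * g^T H^(-1) g = 0.0675


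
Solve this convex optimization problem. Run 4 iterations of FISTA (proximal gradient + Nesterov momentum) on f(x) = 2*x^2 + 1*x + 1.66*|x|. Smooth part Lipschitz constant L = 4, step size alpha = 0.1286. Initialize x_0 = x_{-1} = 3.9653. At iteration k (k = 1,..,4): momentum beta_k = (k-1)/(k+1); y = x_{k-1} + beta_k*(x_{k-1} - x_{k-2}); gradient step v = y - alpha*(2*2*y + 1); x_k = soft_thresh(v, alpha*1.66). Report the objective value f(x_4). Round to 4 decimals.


FISTA on f(x) = 2*x^2 + 1*x + 1.66*|x|
L = 4, alpha = 0.1286
Iteration 1: beta = 0.0, y = 3.9653 + 0.0*(3.9653 - 3.9653) = 3.9653
  grad(y) = 16.8612, v = y - alpha*grad = 1.7969
  prox(v) = soft_thresh(1.7969, 0.2135) = 1.5835
Iteration 2: beta = 0.3333, y = 1.5835 + 0.3333*(1.5835 - 3.9653) = 0.7895
  grad(y) = 4.1581, v = y - alpha*grad = 0.2548
  prox(v) = soft_thresh(0.2548, 0.2135) = 0.0413
Iteration 3: beta = 0.5, y = 0.0413 + 0.5*(0.0413 - 1.5835) = -0.7298
  grad(y) = -1.919, v = y - alpha*grad = -0.483
  prox(v) = soft_thresh(-0.483, 0.2135) = -0.2695
Iteration 4: beta = 0.6, y = -0.2695 + 0.6*(-0.2695 - 0.0413) = -0.456
  grad(y) = -0.8239, v = y - alpha*grad = -0.35
  prox(v) = soft_thresh(-0.35, 0.2135) = -0.1365
f(x_4) = 2*(-0.1365)^2 + 1*(-0.1365) + 1.66*|-0.1365| = 0.1274


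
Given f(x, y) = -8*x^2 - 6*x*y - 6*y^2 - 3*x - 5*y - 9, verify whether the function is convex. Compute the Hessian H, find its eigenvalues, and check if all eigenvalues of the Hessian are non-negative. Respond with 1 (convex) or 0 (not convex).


The Hessian of f(x,y) = -8*x^2 - 6*x*y - 6*y^2 - 3*x - 5*y - 9 is:
H = [[-16, -6], [-6, -12]]
Trace = -16 - 12 = -28
Determinant = -16*-12 - (-6)^2 = 156
Discriminant = (-28)^2 - 4*156 = 160.0
Eigenvalues: lambda_1 = -20.3246, lambda_2 = -7.6754
The function is not convex.

0


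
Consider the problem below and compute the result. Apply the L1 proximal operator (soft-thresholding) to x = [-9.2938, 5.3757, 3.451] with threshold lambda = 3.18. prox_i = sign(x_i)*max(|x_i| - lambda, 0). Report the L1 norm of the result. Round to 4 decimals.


Soft-thresholding with lambda = 3.18:
prox(-9.2938) = sign(-9.2938)*max(|-9.2938| - 3.18, 0) = -6.1138
prox(5.3757) = sign(5.3757)*max(|5.3757| - 3.18, 0) = 2.1957
prox(3.451) = sign(3.451)*max(|3.451| - 3.18, 0) = 0.271
prox(x) = [-6.1138, 2.1957, 0.271]
||prox(x)||_1 = 6.1138 + 2.1957 + 0.271 = 8.5805


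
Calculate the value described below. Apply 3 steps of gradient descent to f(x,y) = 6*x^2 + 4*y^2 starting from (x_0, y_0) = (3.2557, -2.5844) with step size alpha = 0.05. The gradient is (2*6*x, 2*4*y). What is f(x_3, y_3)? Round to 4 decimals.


Gradient descent on f(x,y) = 6*x^2 + 4*y^2.
Starting point: (3.2557, -2.5844), alpha = 0.05
Step 1: grad_x = 2*6*3.2557 = 39.0684, grad_y = 2*4*-2.5844 = -20.6752
  x_1 = 3.2557 - 0.05*39.0684 = 1.3023
  y_1 = -2.5844 - 0.05*-20.6752 = -1.5506
Step 2: grad_x = 2*6*1.3023 = 15.6274, grad_y = 2*4*-1.5506 = -12.4051
  x_2 = 1.3023 - 0.05*15.6274 = 0.5209
  y_2 = -1.5506 - 0.05*-12.4051 = -0.9304
Step 3: grad_x = 2*6*0.5209 = 6.2509, grad_y = 2*4*-0.9304 = -7.4431
  x_3 = 0.5209 - 0.05*6.2509 = 0.2084
  y_3 = -0.9304 - 0.05*-7.4431 = -0.5582
f(0.2084, -0.5582) = 6*0.2084^2 + 4*(-0.5582)^2 = 1.507


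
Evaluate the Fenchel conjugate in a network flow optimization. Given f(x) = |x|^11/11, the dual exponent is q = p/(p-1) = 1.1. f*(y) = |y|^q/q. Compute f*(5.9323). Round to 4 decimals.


The conjugate exponent q satisfies 1/p + 1/q = 1.
p = 11, so q = 11/(11 - 1) = 1.1
|y|^q = 5.9323^1.1 = 7.0884
f*(5.9323) = 7.0884 / 1.1 = 6.444


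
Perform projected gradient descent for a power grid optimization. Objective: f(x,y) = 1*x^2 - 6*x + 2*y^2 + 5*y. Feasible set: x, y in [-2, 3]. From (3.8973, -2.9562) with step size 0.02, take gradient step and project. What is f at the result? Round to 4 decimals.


Step 1: Compute gradient at (3.8973, -2.9562).
grad_x = 2*1*3.8973 - 6 = 1.7946
grad_y = 2*2*-2.9562 + 5 = -6.8248
Step 2: Gradient step.
x_raw = 3.8973 - 0.02*1.7946 = 3.8614
y_raw = -2.9562 - 0.02*-6.8248 = -2.8197
Step 3: Project onto [-2, 3].
x_proj = clip(3.8614) = 3.0
y_proj = clip(-2.8197) = -2.0
Step 4: Evaluate f.
f(3.0, -2.0) = -11.0


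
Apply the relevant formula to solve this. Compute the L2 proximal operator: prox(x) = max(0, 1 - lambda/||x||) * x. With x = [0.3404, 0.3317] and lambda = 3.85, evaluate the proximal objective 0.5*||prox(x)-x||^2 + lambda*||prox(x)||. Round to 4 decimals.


Step 1: Compute ||x||.
||x|| = 0.4753
Step 2: Compute scaling factor.
scale = max(0, 1 - 3.85/0.4753) = 0.0
Step 3: prox(x) = [0.0, 0.0]
||prox(x)|| = 0.0
Step 4: Proximal objective.
0.5*||prox-x||^2 = 0.1129
lambda*||prox|| = 0.0
Total = 0.1129


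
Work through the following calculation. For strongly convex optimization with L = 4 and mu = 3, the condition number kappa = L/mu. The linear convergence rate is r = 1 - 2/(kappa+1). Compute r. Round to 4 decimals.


Step 1: Compute the condition number.
kappa = L/mu = 4/3 = 1.3333
Step 2: Compute the convergence rate.
r = 1 - 2/(kappa + 1) = 1 - 2*mu/(L + mu) = (L - mu)/(L + mu) = 1/7 = 0.1429


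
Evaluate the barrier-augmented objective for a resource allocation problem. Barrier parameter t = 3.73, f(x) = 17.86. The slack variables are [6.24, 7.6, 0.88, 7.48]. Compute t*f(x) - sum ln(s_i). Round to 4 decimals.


Step 1: Compute log-barrier.
ln values: [1.831, 2.0281, -0.1278, 2.0122]
phi = -(1.831 + 2.0281 - 0.1278 + 2.0122) = -5.7435
Step 2: Compute augmented objective.
t*f(x) = 3.73*17.86 = 66.6178
Total = 66.6178 - 5.7435 = 60.8743


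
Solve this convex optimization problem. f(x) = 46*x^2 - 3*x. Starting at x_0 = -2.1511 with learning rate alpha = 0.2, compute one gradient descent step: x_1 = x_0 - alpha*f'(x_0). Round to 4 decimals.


We compute the gradient at x_0 and apply the update.
f'(x) = 92*x - 3
f'(-2.1511) = 92*-2.1511 - 3 = -200.9012
x_1 = -2.1511 - 0.2*-200.9012 = 38.0291


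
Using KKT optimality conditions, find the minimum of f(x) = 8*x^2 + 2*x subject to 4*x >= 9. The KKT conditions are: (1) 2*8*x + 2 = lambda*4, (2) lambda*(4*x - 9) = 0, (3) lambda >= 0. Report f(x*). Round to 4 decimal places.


Step 1: Try lambda = 0 (constraint inactive).
x_unc = -2/(2*8) = -0.125
Check: 4*-0.125 = -0.5 < 9 -- violated!
Step 2: Constraint must be active: 4*x = 9
x* = 9/4 = 2.25
lambda = (2*8*2.25 + 2)/4 = 9.5
Step 3: Compute optimal value.
f(x*) = 8*2.25^2 + 2*2.25 = 45.0


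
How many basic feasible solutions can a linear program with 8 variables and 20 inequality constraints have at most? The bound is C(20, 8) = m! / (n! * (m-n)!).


Each vertex corresponds to some choice of n active constraints out of m, so the number of vertices is at most C(m, n) = m! / (n!(m-n)!).
m = 20, n = 8
Numerator: 20 * 19 * 18 * 17 * 16 * 15 * 14 * 13
Denominator: 8! = 40320
C(20, 8) = 125970


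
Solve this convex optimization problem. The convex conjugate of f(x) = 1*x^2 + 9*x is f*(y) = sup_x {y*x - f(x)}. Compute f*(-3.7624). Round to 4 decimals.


f*(y) = sup_x {y*x - a*x^2 - b*x} = sup_x {(y-b)*x - a*x^2}
FOC: (y - b) - 2a*x = 0 => x* = (y - b)/(2a)
x* = (-3.7624 - 9)/(2*1) = -6.3812
f*(-3.7624) = (y-b)^2/(4a) = (-3.7624 - 9)^2/(4*1)
= 162.8789/4 = 40.7197


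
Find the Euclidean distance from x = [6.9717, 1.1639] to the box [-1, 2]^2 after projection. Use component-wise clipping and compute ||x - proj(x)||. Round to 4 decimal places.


Project each component onto [-1, 2].
clip(6.9717) = 2.0, clip(1.1639) = 1.1639
Projection = [2.0, 1.1639]
Squared diffs: [24.7178, 0.0]
Distance = sqrt(24.7178) = 4.9717


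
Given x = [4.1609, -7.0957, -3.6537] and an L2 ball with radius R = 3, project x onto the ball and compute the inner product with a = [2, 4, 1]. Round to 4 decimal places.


Step 1: Compute ||x|| (intermediates to 6 decimals).
||x|| = sqrt(4.1609^2 + (-7.0957)^2 + (-3.6537)^2) = 9.000643
Step 2: Project.
Since ||x|| > R, scale = R/||x|| = 3/9.000643 = 0.33331, proj(x) = scale * x
proj(x) = [1.38687, -2.365068, -1.217815]
Step 3: Dot product.
a^T * proj(x) = 2*1.38687 + 4*(-2.365068) + 1*(-1.217815) = -7.9043


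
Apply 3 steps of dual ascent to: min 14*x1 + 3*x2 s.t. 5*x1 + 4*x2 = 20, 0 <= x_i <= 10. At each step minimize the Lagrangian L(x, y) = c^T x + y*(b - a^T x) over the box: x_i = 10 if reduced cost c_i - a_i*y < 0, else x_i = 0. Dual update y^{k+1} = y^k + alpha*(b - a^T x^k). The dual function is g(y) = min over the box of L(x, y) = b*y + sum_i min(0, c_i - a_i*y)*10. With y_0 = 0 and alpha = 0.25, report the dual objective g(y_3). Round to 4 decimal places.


Dual ascent for LP: min 14*x1 + 3*x2, 5*x1 + 4*x2 = 20, 0 <= x_i <= 10
Step 1: y^k = 0.0, reduced costs: (14.0, 3.0)
  x^k = (0.0, 0.0), subgradient = b - a^T x = 20.0
  y^{k+1} = 0.0 + 0.25*20.0 = 5.0
Step 2: y^k = 5.0, reduced costs: (-11.0, -17.0)
  x^k = (10.0, 10.0), subgradient = b - a^T x = -70.0
  y^{k+1} = 5.0 + 0.25*-70.0 = -12.5
Step 3: y^k = -12.5, reduced costs: (76.5, 53.0)
  x^k = (0.0, 0.0), subgradient = b - a^T x = 20.0
  y^{k+1} = -12.5 + 0.25*20.0 = -7.5
Dual objective at y_3 = -7.5: reduced costs (51.5, 33.0), box minimizer x = (0.0, 0.0)
g(y_3) = b*y + (c1 - a1*y)*x1 + (c2 - a2*y)*x2 = 20*(-7.5) + 51.5*0.0 + 33.0*0.0 = -150.0 + 0.0 + 0.0 = -150.0


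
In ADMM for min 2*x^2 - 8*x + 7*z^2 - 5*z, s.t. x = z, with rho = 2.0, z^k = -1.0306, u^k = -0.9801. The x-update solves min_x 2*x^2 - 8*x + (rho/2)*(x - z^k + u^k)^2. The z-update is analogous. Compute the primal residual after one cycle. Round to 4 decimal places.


ADMM iteration with rho = 2.0, z^k = -1.0306, u^k = -0.9801
Step 1: x-update.
Minimize 2*x^2 - 8*x + (2.0/2)*(x + 1.0306 - 0.9801)^2
FOC: (2*2 + 2.0)*x = 8 + 2.0*(-1.0306 + 0.9801)
x^{k+1} = 1.3165
Step 2: z-update.
Minimize 7*z^2 - 5*z + (2.0/2)*(1.3165 - z - 0.9801)^2
FOC: (2*7 + 2.0)*z = 5 + 2.0*(1.3165 - 0.9801)
z^{k+1} = 0.3546
Step 3: u-update.
u^{k+1} = -0.9801 + 1.3165 - 0.3546 = -0.0182
Step 4: Primal residual = |1.3165 - 0.3546| = 0.962


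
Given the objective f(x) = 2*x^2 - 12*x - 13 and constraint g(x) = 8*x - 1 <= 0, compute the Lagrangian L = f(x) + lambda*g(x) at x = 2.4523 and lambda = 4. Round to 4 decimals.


Step 1: Evaluate f(x).
f(2.4523) = 2*2.4523^2 - 12*2.4523 - 13 = -30.4
Step 2: Evaluate g(x).
g(2.4523) = 8*2.4523 - 1 = 18.6184
Step 3: Compute Lagrangian.
L = -30.4 + 4*18.6184 = 44.0736


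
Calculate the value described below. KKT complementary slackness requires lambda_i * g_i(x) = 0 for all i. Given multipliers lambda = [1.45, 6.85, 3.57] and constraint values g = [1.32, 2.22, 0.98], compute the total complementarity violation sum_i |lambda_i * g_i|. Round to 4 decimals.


KKT complementary slackness check:
lambda_1 * g_1 = 1.45 * 1.32 = 1.914
lambda_2 * g_2 = 6.85 * 2.22 = 15.207
lambda_3 * g_3 = 3.57 * 0.98 = 3.4986
Total violation = 1.914 + 15.207 + 3.4986 = 20.6196


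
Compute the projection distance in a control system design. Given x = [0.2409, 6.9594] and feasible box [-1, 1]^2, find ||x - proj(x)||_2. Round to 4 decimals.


Project each component onto [-1, 1].
clip(0.2409) = 0.2409, clip(6.9594) = 1.0
Projection = [0.2409, 1.0]
Squared diffs: [0.0, 35.5144]
Distance = sqrt(35.5144) = 5.9594


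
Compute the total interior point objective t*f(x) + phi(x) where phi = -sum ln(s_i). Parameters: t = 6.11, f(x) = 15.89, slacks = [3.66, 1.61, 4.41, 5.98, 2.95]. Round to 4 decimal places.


Step 1: Compute log-barrier.
ln values: [1.2975, 0.4762, 1.4839, 1.7884, 1.0818]
phi = -(1.2975 + 0.4762 + 1.4839 + 1.7884 + 1.0818) = -6.1278
Step 2: Compute augmented objective.
t*f(x) = 6.11*15.89 = 97.0879
Total = 97.0879 - 6.1278 = 90.9601


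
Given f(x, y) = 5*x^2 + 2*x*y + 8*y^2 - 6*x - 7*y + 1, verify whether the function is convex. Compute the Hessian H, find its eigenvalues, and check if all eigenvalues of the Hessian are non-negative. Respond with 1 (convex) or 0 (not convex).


The Hessian of f(x,y) = 5*x^2 + 2*x*y + 8*y^2 - 6*x - 7*y + 1 is:
H = [[10, 2], [2, 16]]
Trace = 10 + 16 = 26
Determinant = 10*16 - (2)^2 = 156
Discriminant = (26)^2 - 4*156 = 52.0
Eigenvalues: lambda_1 = 9.3944, lambda_2 = 16.6056
The function is convex.

1


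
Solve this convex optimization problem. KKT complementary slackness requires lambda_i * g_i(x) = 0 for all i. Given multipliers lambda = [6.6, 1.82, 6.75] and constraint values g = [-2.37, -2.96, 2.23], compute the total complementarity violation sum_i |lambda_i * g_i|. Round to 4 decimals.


KKT complementary slackness check:
lambda_1 * g_1 = 6.6 * -2.37 = -15.642
lambda_2 * g_2 = 1.82 * -2.96 = -5.3872
lambda_3 * g_3 = 6.75 * 2.23 = 15.0525
Total violation = 15.642 + 5.3872 + 15.0525 = 36.0817


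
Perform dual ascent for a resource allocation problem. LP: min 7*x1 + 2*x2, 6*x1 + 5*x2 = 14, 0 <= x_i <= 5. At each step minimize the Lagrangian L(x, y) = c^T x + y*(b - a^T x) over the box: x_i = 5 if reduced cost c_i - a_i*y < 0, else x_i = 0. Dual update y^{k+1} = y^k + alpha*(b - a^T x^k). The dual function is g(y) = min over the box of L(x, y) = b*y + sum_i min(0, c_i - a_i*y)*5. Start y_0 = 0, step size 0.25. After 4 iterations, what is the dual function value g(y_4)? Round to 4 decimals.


Dual ascent for LP: min 7*x1 + 2*x2, 6*x1 + 5*x2 = 14, 0 <= x_i <= 5
Step 1: y^k = 0.0, reduced costs: (7.0, 2.0)
  x^k = (0.0, 0.0), subgradient = b - a^T x = 14.0
  y^{k+1} = 0.0 + 0.25*14.0 = 3.5
Step 2: y^k = 3.5, reduced costs: (-14.0, -15.5)
  x^k = (5.0, 5.0), subgradient = b - a^T x = -41.0
  y^{k+1} = 3.5 + 0.25*-41.0 = -6.75
Step 3: y^k = -6.75, reduced costs: (47.5, 35.75)
  x^k = (0.0, 0.0), subgradient = b - a^T x = 14.0
  y^{k+1} = -6.75 + 0.25*14.0 = -3.25
Step 4: y^k = -3.25, reduced costs: (26.5, 18.25)
  x^k = (0.0, 0.0), subgradient = b - a^T x = 14.0
  y^{k+1} = -3.25 + 0.25*14.0 = 0.25
Dual objective at y_4 = 0.25: reduced costs (5.5, 0.75), box minimizer x = (0.0, 0.0)
g(y_4) = b*y + (c1 - a1*y)*x1 + (c2 - a2*y)*x2 = 14*0.25 + 5.5*0.0 + 0.75*0.0 = 3.5 + 0.0 + 0.0 = 3.5


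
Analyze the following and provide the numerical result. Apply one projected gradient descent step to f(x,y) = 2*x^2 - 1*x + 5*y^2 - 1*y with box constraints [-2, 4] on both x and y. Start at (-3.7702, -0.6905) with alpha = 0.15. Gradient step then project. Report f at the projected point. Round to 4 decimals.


Step 1: Compute gradient at (-3.7702, -0.6905).
grad_x = 2*2*-3.7702 - 1 = -16.0808
grad_y = 2*5*-0.6905 - 1 = -7.905
Step 2: Gradient step.
x_raw = -3.7702 - 0.15*-16.0808 = -1.3581
y_raw = -0.6905 - 0.15*-7.905 = 0.4953
Step 3: Project onto [-2, 4].
x_proj = clip(-1.3581) = -1.3581
y_proj = clip(0.4953) = 0.4953
Step 4: Evaluate f.
f(-1.3581, 0.4953) = 5.778


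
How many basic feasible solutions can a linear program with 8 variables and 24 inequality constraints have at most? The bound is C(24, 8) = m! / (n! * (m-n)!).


Each vertex corresponds to some choice of n active constraints out of m, so the number of vertices is at most C(m, n) = m! / (n!(m-n)!).
m = 24, n = 8
Numerator: 24 * 23 * 22 * 21 * 20 * 19 * 18 * 17
Denominator: 8! = 40320
C(24, 8) = 735471


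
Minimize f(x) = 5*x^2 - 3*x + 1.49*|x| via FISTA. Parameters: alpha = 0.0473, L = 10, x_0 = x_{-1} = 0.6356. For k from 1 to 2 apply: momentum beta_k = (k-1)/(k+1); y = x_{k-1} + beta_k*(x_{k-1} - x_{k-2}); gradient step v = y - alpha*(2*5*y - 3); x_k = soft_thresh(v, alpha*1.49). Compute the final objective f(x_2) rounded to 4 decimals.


FISTA on f(x) = 5*x^2 - 3*x + 1.49*|x|
L = 10, alpha = 0.0473
Iteration 1: beta = 0.0, y = 0.6356 + 0.0*(0.6356 - 0.6356) = 0.6356
  grad(y) = 3.356, v = y - alpha*grad = 0.4769
  prox(v) = soft_thresh(0.4769, 0.0705) = 0.4064
Iteration 2: beta = 0.3333, y = 0.4064 + 0.3333*(0.4064 - 0.6356) = 0.33
  grad(y) = 0.2998, v = y - alpha*grad = 0.3158
  prox(v) = soft_thresh(0.3158, 0.0705) = 0.2453
f(x_2) = 5*0.2453^2 - 3*0.2453 + 1.49*|0.2453| = -0.0695


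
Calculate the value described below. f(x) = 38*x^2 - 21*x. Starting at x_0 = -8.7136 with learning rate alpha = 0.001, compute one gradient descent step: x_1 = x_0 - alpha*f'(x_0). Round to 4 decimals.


We compute the gradient at x_0 and apply the update.
f'(x) = 76*x - 21
f'(-8.7136) = 76*-8.7136 - 21 = -683.2336
x_1 = -8.7136 - 0.001*-683.2336 = -8.0304


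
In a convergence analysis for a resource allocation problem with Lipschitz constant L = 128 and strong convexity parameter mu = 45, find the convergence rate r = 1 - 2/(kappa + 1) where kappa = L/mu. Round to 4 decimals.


Step 1: Compute the condition number.
kappa = L/mu = 128/45 = 2.8444
Step 2: Compute the convergence rate.
r = 1 - 2/(kappa + 1) = 1 - 2*mu/(L + mu) = (L - mu)/(L + mu) = 83/173 = 0.4798


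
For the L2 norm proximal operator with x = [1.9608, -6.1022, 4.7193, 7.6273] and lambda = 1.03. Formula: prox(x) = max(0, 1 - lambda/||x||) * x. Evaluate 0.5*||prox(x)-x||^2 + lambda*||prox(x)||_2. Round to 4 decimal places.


Step 1: Compute ||x||.
||x|| = 11.024
Step 2: Compute scaling factor.
scale = max(0, 1 - 1.03/11.024) = 0.9066
Step 3: prox(x) = [1.7776, -5.5321, 4.2784, 6.9147]
||prox(x)|| = 9.994
Step 4: Proximal objective.
0.5*||prox-x||^2 = 0.5305
lambda*||prox|| = 10.2938
Total = 10.8243


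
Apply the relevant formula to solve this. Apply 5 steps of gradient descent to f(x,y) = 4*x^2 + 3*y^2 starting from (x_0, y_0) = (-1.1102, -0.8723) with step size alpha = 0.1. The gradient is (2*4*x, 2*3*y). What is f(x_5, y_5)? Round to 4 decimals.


Gradient descent on f(x,y) = 4*x^2 + 3*y^2.
Starting point: (-1.1102, -0.8723), alpha = 0.1
Step 1: grad_x = 2*4*-1.1102 = -8.8816, grad_y = 2*3*-0.8723 = -5.2338
  x_1 = -1.1102 - 0.1*-8.8816 = -0.222
  y_1 = -0.8723 - 0.1*-5.2338 = -0.3489
Step 2: grad_x = 2*4*-0.222 = -1.7763, grad_y = 2*3*-0.3489 = -2.0935
  x_2 = -0.222 - 0.1*-1.7763 = -0.0444
  y_2 = -0.3489 - 0.1*-2.0935 = -0.1396
Step 3: grad_x = 2*4*-0.0444 = -0.3553, grad_y = 2*3*-0.1396 = -0.8374
  x_3 = -0.0444 - 0.1*-0.3553 = -0.0089
  y_3 = -0.1396 - 0.1*-0.8374 = -0.0558
Step 4: grad_x = 2*4*-0.0089 = -0.0711, grad_y = 2*3*-0.0558 = -0.335
  x_4 = -0.0089 - 0.1*-0.0711 = -0.0018
  y_4 = -0.0558 - 0.1*-0.335 = -0.0223
Step 5: grad_x = 2*4*-0.0018 = -0.0142, grad_y = 2*3*-0.0223 = -0.134
  x_5 = -0.0018 - 0.1*-0.0142 = -0.0004
  y_5 = -0.0223 - 0.1*-0.134 = -0.0089
f(-0.0004, -0.0089) = 4*(-0.0004)^2 + 3*(-0.0089)^2 = 0.0002


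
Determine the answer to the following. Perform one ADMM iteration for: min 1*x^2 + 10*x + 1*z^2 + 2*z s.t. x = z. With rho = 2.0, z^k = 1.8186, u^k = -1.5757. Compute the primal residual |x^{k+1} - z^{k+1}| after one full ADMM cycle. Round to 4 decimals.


ADMM iteration with rho = 2.0, z^k = 1.8186, u^k = -1.5757
Step 1: x-update.
Minimize 1*x^2 + 10*x + (2.0/2)*(x - 1.8186 - 1.5757)^2
FOC: (2*1 + 2.0)*x = -10 + 2.0*(1.8186 + 1.5757)
x^{k+1} = -0.8029
Step 2: z-update.
Minimize 1*z^2 + 2*z + (2.0/2)*(-0.8029 - z - 1.5757)^2
FOC: (2*1 + 2.0)*z = -2 + 2.0*(-0.8029 - 1.5757)
z^{k+1} = -1.6893
Step 3: u-update.
u^{k+1} = -1.5757 - 0.8029 + 1.6893 = -0.6893
Step 4: Primal residual = |-0.8029 + 1.6893| = 0.8864


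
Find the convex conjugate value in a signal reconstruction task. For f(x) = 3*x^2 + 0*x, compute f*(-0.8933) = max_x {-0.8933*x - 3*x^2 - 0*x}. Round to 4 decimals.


f*(y) = sup_x {y*x - a*x^2 - b*x} = sup_x {(y-b)*x - a*x^2}
FOC: (y - b) - 2a*x = 0 => x* = (y - b)/(2a)
x* = (-0.8933 - 0)/(2*3) = -0.1489
f*(-0.8933) = (y-b)^2/(4a) = (-0.8933 - 0)^2/(4*3)
= 0.798/12 = 0.0665


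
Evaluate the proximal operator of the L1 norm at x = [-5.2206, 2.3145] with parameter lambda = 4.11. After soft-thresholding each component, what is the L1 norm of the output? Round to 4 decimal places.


Soft-thresholding with lambda = 4.11:
prox(-5.2206) = sign(-5.2206)*max(|-5.2206| - 4.11, 0) = -1.1106
prox(2.3145) = sign(2.3145)*max(|2.3145| - 4.11, 0) = 0.0
prox(x) = [-1.1106, 0.0]
||prox(x)||_1 = 1.1106 + 0.0 = 1.1106


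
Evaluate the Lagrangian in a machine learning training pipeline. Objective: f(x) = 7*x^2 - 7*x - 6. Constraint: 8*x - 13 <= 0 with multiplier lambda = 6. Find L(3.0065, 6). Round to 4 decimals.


Step 1: Evaluate f(x).
f(3.0065) = 7*3.0065^2 - 7*3.0065 - 6 = 36.2278
Step 2: Evaluate g(x).
g(3.0065) = 8*3.0065 - 13 = 11.052
Step 3: Compute Lagrangian.
L = 36.2278 + 6*11.052 = 102.5398


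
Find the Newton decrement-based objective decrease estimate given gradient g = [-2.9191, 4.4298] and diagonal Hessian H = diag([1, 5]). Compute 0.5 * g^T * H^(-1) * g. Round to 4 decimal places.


Step 1: H is diagonal, so H^(-1) * g = [-2.9191, 0.886].
Step 2: g^T H^(-1) g = sum_i g_i^2 / H_ii
  = (-2.9191)^2/1 + (4.4298)^2/5
  = 8.5211 + 3.9246 = 12.4458
Step 3: Objective decrease = 0.5 * g^T H^(-1) g = 6.2229


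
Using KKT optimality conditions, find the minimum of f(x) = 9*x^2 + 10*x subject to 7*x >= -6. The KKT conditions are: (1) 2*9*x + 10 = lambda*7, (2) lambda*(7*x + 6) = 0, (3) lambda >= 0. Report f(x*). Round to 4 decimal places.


Step 1: Try lambda = 0 (constraint inactive).
Stationarity: 2*9*x + 10 = 0
x* = -10/(2*9) = -5/9 = -0.5556 (rounded; the exact value -5/9 is used below)
Check constraint: 7*-0.5556 = -3.8892 >= -6 -- satisfied.
Step 2: Compute optimal value.
f(x*) = 9*(-5/9)^2 + 10*(-5/9) = -2.7778


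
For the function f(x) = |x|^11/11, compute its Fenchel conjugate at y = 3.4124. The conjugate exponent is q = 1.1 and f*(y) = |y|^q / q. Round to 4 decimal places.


The conjugate exponent q satisfies 1/p + 1/q = 1.
p = 11, so q = 11/(11 - 1) = 1.1
|y|^q = 3.4124^1.1 = 3.858
f*(3.4124) = 3.858 / 1.1 = 3.5073


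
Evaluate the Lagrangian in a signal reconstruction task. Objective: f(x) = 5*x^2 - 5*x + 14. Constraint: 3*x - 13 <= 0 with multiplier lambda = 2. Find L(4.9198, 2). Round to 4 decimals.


Step 1: Evaluate f(x).
f(4.9198) = 5*4.9198^2 - 5*4.9198 + 14 = 110.4232
Step 2: Evaluate g(x).
g(4.9198) = 3*4.9198 - 13 = 1.7594
Step 3: Compute Lagrangian.
L = 110.4232 + 2*1.7594 = 113.942


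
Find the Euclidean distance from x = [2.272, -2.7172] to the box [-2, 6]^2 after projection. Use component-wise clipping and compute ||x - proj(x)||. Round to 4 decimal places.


Project each component onto [-2, 6].
clip(2.272) = 2.272, clip(-2.7172) = -2.0
Projection = [2.272, -2.0]
Squared diffs: [0.0, 0.5144]
Distance = sqrt(0.5144) = 0.7172


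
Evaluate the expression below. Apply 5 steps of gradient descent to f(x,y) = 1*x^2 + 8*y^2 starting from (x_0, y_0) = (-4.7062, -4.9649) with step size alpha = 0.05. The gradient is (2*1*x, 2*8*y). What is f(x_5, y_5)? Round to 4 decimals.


Gradient descent on f(x,y) = 1*x^2 + 8*y^2.
Starting point: (-4.7062, -4.9649), alpha = 0.05
Step 1: grad_x = 2*1*-4.7062 = -9.4124, grad_y = 2*8*-4.9649 = -79.4384
  x_1 = -4.7062 - 0.05*-9.4124 = -4.2356
  y_1 = -4.9649 - 0.05*-79.4384 = -0.993
Step 2: grad_x = 2*1*-4.2356 = -8.4712, grad_y = 2*8*-0.993 = -15.8877
  x_2 = -4.2356 - 0.05*-8.4712 = -3.812
  y_2 = -0.993 - 0.05*-15.8877 = -0.1986
Step 3: grad_x = 2*1*-3.812 = -7.624, grad_y = 2*8*-0.1986 = -3.1775
  x_3 = -3.812 - 0.05*-7.624 = -3.4308
  y_3 = -0.1986 - 0.05*-3.1775 = -0.0397
Step 4: grad_x = 2*1*-3.4308 = -6.8616, grad_y = 2*8*-0.0397 = -0.6355
  x_4 = -3.4308 - 0.05*-6.8616 = -3.0877
  y_4 = -0.0397 - 0.05*-0.6355 = -0.0079
Step 5: grad_x = 2*1*-3.0877 = -6.1755, grad_y = 2*8*-0.0079 = -0.1271
  x_5 = -3.0877 - 0.05*-6.1755 = -2.779
  y_5 = -0.0079 - 0.05*-0.1271 = -0.0016
f(-2.779, -0.0016) = 1*(-2.779)^2 + 8*(-0.0016)^2 = 7.7227


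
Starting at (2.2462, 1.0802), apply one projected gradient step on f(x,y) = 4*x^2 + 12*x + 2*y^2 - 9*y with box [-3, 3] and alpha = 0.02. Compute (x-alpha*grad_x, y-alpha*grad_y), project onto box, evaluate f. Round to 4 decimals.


Step 1: Compute gradient at (2.2462, 1.0802).
grad_x = 2*4*2.2462 + 12 = 29.9696
grad_y = 2*2*1.0802 - 9 = -4.6792
Step 2: Gradient step.
x_raw = 2.2462 - 0.02*29.9696 = 1.6468
y_raw = 1.0802 - 0.02*-4.6792 = 1.1738
Step 3: Project onto [-3, 3].
x_proj = clip(1.6468) = 1.6468
y_proj = clip(1.1738) = 1.1738
Step 4: Evaluate f.
f(1.6468, 1.1738) = 22.8011


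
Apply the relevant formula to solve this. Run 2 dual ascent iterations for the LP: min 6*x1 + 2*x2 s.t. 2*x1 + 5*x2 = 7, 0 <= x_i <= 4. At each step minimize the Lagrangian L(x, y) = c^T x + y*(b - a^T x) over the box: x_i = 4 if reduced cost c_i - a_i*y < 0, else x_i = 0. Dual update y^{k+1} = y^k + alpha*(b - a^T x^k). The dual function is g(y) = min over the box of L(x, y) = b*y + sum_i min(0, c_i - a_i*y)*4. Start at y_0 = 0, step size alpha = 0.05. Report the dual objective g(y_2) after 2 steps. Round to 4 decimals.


Dual ascent for LP: min 6*x1 + 2*x2, 2*x1 + 5*x2 = 7, 0 <= x_i <= 4
Step 1: y^k = 0.0, reduced costs: (6.0, 2.0)
  x^k = (0.0, 0.0), subgradient = b - a^T x = 7.0
  y^{k+1} = 0.0 + 0.05*7.0 = 0.35
Step 2: y^k = 0.35, reduced costs: (5.3, 0.25)
  x^k = (0.0, 0.0), subgradient = b - a^T x = 7.0
  y^{k+1} = 0.35 + 0.05*7.0 = 0.7
Dual objective at y_2 = 0.7: reduced costs (4.6, -1.5), box minimizer x = (0.0, 4.0)
g(y_2) = b*y + (c1 - a1*y)*x1 + (c2 - a2*y)*x2 = 7*0.7 + 4.6*0.0 + (-1.5)*4.0 = 4.9 + 0.0 - 6.0 = -1.1


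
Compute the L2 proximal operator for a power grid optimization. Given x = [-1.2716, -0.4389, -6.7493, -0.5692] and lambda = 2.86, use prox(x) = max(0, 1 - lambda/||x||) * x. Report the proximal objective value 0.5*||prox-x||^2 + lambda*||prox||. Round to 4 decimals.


Step 1: Compute ||x||.
||x|| = 6.9056
Step 2: Compute scaling factor.
scale = max(0, 1 - 2.86/6.9056) = 0.5858
Step 3: prox(x) = [-0.745, -0.2571, -3.954, -0.3335]
||prox(x)|| = 4.0456
Step 4: Proximal objective.
0.5*||prox-x||^2 = 4.0898
lambda*||prox|| = 11.5704
Total = 15.6601


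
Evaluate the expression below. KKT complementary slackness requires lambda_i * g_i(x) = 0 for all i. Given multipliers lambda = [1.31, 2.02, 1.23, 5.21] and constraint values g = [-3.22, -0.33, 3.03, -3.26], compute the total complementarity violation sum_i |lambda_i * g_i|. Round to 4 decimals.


KKT complementary slackness check:
lambda_1 * g_1 = 1.31 * -3.22 = -4.2182
lambda_2 * g_2 = 2.02 * -0.33 = -0.6666
lambda_3 * g_3 = 1.23 * 3.03 = 3.7269
lambda_4 * g_4 = 5.21 * -3.26 = -16.9846
Total violation = 4.2182 + 0.6666 + 3.7269 + 16.9846 = 25.5963


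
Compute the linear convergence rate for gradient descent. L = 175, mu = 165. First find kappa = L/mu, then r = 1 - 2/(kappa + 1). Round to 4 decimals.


Step 1: Compute the condition number.
kappa = L/mu = 175/165 = 1.0606
Step 2: Compute the convergence rate.
r = 1 - 2/(kappa + 1) = 1 - 2*mu/(L + mu) = (L - mu)/(L + mu) = 10/340 = 0.0294


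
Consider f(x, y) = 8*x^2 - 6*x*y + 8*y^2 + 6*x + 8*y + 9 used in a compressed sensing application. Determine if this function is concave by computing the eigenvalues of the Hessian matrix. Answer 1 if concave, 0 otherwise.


The Hessian of f(x,y) = 8*x^2 - 6*x*y + 8*y^2 + 6*x + 8*y + 9 is:
H = [[16, -6], [-6, 16]]
Trace = 16 + 16 = 32
Determinant = 16*16 - (-6)^2 = 220
Discriminant = (32)^2 - 4*220 = 144.0
Eigenvalues: lambda_1 = 10.0, lambda_2 = 22.0
The function is not concave.

0


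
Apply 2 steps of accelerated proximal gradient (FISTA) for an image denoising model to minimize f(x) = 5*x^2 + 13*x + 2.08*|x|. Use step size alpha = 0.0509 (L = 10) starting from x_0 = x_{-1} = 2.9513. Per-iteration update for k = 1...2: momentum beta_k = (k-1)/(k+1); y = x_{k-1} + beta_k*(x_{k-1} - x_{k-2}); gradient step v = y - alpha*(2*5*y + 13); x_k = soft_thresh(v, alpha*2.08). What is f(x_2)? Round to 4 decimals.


FISTA on f(x) = 5*x^2 + 13*x + 2.08*|x|
L = 10, alpha = 0.0509
Iteration 1: beta = 0.0, y = 2.9513 + 0.0*(2.9513 - 2.9513) = 2.9513
  grad(y) = 42.513, v = y - alpha*grad = 0.7874
  prox(v) = soft_thresh(0.7874, 0.1059) = 0.6815
Iteration 2: beta = 0.3333, y = 0.6815 + 0.3333*(0.6815 - 2.9513) = -0.0751
  grad(y) = 12.2492, v = y - alpha*grad = -0.6986
  prox(v) = soft_thresh(-0.6986, 0.1059) = -0.5927
f(x_2) = 5*(-0.5927)^2 + 13*(-0.5927) + 2.08*|-0.5927| = -4.7158


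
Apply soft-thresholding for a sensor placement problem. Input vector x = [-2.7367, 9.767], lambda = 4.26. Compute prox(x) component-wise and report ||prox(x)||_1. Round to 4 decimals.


Soft-thresholding with lambda = 4.26:
prox(-2.7367) = sign(-2.7367)*max(|-2.7367| - 4.26, 0) = 0.0
prox(9.767) = sign(9.767)*max(|9.767| - 4.26, 0) = 5.507
prox(x) = [0.0, 5.507]
||prox(x)||_1 = 0.0 + 5.507 = 5.507


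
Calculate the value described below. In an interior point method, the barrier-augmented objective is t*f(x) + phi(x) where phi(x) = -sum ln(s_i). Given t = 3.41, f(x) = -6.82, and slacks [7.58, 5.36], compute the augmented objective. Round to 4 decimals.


Step 1: Compute log-barrier.
ln values: [2.0255, 1.679]
phi = -(2.0255 + 1.679) = -3.7045
Step 2: Compute augmented objective.
t*f(x) = 3.41*-6.82 = -23.2562
Total = -23.2562 - 3.7045 = -26.9607


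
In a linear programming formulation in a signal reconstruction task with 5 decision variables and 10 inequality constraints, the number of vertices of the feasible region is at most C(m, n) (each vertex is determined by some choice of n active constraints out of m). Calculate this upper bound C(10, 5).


Each vertex corresponds to some choice of n active constraints out of m, so the number of vertices is at most C(m, n) = m! / (n!(m-n)!).
m = 10, n = 5
Numerator: 10 * 9 * 8 * 7 * 6
Denominator: 5! = 120
C(10, 5) = 252


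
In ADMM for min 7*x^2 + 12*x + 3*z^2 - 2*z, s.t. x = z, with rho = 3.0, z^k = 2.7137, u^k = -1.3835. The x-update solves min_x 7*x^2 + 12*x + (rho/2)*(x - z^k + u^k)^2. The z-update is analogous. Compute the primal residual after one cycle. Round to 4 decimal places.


ADMM iteration with rho = 3.0, z^k = 2.7137, u^k = -1.3835
Step 1: x-update.
Minimize 7*x^2 + 12*x + (3.0/2)*(x - 2.7137 - 1.3835)^2
FOC: (2*7 + 3.0)*x = -12 + 3.0*(2.7137 + 1.3835)
x^{k+1} = 0.0172
Step 2: z-update.
Minimize 3*z^2 - 2*z + (3.0/2)*(0.0172 - z - 1.3835)^2
FOC: (2*3 + 3.0)*z = 2 + 3.0*(0.0172 - 1.3835)
z^{k+1} = -0.2332
Step 3: u-update.
u^{k+1} = -1.3835 + 0.0172 + 0.2332 = -1.1331
Step 4: Primal residual = |0.0172 + 0.2332| = 0.2504


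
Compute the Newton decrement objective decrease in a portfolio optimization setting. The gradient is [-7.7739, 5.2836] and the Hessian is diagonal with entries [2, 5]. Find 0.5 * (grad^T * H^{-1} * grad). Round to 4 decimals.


Step 1: H is diagonal, so H^(-1) * g = [-3.887, 1.0567].
Step 2: g^T H^(-1) g = sum_i g_i^2 / H_ii
  = (-7.7739)^2/2 + (5.2836)^2/5
  = 30.2168 + 5.5833 = 35.8
Step 3: Objective decrease = 0.5 * g^T H^(-1) g = 17.9


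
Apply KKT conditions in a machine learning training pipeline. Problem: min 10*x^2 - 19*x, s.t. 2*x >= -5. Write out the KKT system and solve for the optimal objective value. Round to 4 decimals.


Step 1: Try lambda = 0 (constraint inactive).
Stationarity: 2*10*x - 19 = 0
x* = 19/(2*10) = 0.95
Check constraint: 2*0.95 = 1.9 >= -5 -- satisfied.
Step 2: Compute optimal value.
f(x*) = 10*0.95^2 - 19*0.95 = -9.025


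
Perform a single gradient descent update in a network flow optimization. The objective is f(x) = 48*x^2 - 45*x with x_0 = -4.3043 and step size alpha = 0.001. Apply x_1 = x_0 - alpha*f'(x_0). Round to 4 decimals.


We compute the gradient at x_0 and apply the update.
f'(x) = 96*x - 45
f'(-4.3043) = 96*-4.3043 - 45 = -458.2128
x_1 = -4.3043 - 0.001*-458.2128 = -3.8461


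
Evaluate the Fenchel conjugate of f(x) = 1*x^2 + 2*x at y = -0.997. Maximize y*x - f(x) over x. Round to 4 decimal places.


f*(y) = sup_x {y*x - a*x^2 - b*x} = sup_x {(y-b)*x - a*x^2}
FOC: (y - b) - 2a*x = 0 => x* = (y - b)/(2a)
x* = (-0.997 - 2)/(2*1) = -1.4985
f*(-0.997) = (y-b)^2/(4a) = (-0.997 - 2)^2/(4*1)
= 8.982/4 = 2.2455


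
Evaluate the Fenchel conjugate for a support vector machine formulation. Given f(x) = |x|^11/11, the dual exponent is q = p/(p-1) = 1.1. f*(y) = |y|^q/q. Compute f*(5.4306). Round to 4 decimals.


The conjugate exponent q satisfies 1/p + 1/q = 1.
p = 11, so q = 11/(11 - 1) = 1.1
|y|^q = 5.4306^1.1 = 6.4318
f*(5.4306) = 6.4318 / 1.1 = 5.8471


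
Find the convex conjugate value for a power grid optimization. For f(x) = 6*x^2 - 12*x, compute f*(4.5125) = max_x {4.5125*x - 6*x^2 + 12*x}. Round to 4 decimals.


f*(y) = sup_x {y*x - a*x^2 - b*x} = sup_x {(y-b)*x - a*x^2}
FOC: (y - b) - 2a*x = 0 => x* = (y - b)/(2a)
x* = (4.5125 + 12)/(2*6) = 1.376
f*(4.5125) = (y-b)^2/(4a) = (4.5125 + 12)^2/(4*6)
= 272.6627/24 = 11.3609


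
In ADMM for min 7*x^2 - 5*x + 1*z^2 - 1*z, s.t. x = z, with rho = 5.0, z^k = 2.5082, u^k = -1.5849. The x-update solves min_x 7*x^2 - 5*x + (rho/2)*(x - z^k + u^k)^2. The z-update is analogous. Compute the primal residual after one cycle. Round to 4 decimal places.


ADMM iteration with rho = 5.0, z^k = 2.5082, u^k = -1.5849
Step 1: x-update.
Minimize 7*x^2 - 5*x + (5.0/2)*(x - 2.5082 - 1.5849)^2
FOC: (2*7 + 5.0)*x = 5 + 5.0*(2.5082 + 1.5849)
x^{k+1} = 1.3403
Step 2: z-update.
Minimize 1*z^2 - 1*z + (5.0/2)*(1.3403 - z - 1.5849)^2
FOC: (2*1 + 5.0)*z = 1 + 5.0*(1.3403 - 1.5849)
z^{k+1} = -0.0319
Step 3: u-update.
u^{k+1} = -1.5849 + 1.3403 + 0.0319 = -0.2127
Step 4: Primal residual = |1.3403 + 0.0319| = 1.3722


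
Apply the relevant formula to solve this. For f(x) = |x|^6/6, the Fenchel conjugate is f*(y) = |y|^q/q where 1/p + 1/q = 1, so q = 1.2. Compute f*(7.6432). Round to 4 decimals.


The conjugate exponent q satisfies 1/p + 1/q = 1.
p = 6, so q = 6/(6 - 1) = 1.2
|y|^q = 7.6432^1.2 = 11.4797
f*(7.6432) = 11.4797 / 1.2 = 9.5664


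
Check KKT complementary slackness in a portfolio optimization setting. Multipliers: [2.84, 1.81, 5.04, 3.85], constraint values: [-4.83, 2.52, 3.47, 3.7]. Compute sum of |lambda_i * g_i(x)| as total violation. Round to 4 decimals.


KKT complementary slackness check:
lambda_1 * g_1 = 2.84 * -4.83 = -13.7172
lambda_2 * g_2 = 1.81 * 2.52 = 4.5612
lambda_3 * g_3 = 5.04 * 3.47 = 17.4888
lambda_4 * g_4 = 3.85 * 3.7 = 14.245
Total violation = 13.7172 + 4.5612 + 17.4888 + 14.245 = 50.0122


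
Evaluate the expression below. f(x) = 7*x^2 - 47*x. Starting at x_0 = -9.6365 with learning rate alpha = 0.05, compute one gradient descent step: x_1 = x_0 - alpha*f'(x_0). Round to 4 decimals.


We compute the gradient at x_0 and apply the update.
f'(x) = 14*x - 47
f'(-9.6365) = 14*-9.6365 - 47 = -181.911
x_1 = -9.6365 - 0.05*-181.911 = -0.541


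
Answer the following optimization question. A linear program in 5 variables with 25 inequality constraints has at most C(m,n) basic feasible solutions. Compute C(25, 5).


Each vertex corresponds to some choice of n active constraints out of m, so the number of vertices is at most C(m, n) = m! / (n!(m-n)!).
m = 25, n = 5
Numerator: 25 * 24 * 23 * 22 * 21
Denominator: 5! = 120
C(25, 5) = 53130


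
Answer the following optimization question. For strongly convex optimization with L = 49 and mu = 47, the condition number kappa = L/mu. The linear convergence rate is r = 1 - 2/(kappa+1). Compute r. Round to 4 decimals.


Step 1: Compute the condition number.
kappa = L/mu = 49/47 = 1.0426
Step 2: Compute the convergence rate.
r = 1 - 2/(kappa + 1) = 1 - 2*mu/(L + mu) = (L - mu)/(L + mu) = 2/96 = 0.0208


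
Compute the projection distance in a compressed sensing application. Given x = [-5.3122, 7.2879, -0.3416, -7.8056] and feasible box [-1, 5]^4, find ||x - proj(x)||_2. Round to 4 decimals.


Project each component onto [-1, 5].
clip(-5.3122) = -1.0, clip(7.2879) = 5.0, clip(-0.3416) = -0.3416, clip(-7.8056) = -1.0
Projection = [-1.0, 5.0, -0.3416, -1.0]
Squared diffs: [18.5951, 5.2345, 0.0, 46.3162]
Distance = sqrt(70.1458) = 8.3753


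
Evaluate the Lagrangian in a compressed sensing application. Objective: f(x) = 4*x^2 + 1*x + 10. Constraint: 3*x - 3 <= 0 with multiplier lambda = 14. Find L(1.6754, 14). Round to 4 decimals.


Step 1: Evaluate f(x).
f(1.6754) = 4*1.6754^2 + 1*1.6754 + 10 = 22.9033
Step 2: Evaluate g(x).
g(1.6754) = 3*1.6754 - 3 = 2.0262
Step 3: Compute Lagrangian.
L = 22.9033 + 14*2.0262 = 51.2701


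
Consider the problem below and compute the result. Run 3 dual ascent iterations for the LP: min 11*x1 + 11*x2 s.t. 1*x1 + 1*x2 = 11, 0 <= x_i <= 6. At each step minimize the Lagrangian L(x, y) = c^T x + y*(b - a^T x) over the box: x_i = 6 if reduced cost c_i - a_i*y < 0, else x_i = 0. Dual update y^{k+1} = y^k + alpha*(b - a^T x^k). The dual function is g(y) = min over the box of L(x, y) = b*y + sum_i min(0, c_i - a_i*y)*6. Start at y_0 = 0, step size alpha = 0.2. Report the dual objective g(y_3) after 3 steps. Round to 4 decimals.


Dual ascent for LP: min 11*x1 + 11*x2, 1*x1 + 1*x2 = 11, 0 <= x_i <= 6
Step 1: y^k = 0.0, reduced costs: (11.0, 11.0)
  x^k = (0.0, 0.0), subgradient = b - a^T x = 11.0
  y^{k+1} = 0.0 + 0.2*11.0 = 2.2
Step 2: y^k = 2.2, reduced costs: (8.8, 8.8)
  x^k = (0.0, 0.0), subgradient = b - a^T x = 11.0
  y^{k+1} = 2.2 + 0.2*11.0 = 4.4
Step 3: y^k = 4.4, reduced costs: (6.6, 6.6)
  x^k = (0.0, 0.0), subgradient = b - a^T x = 11.0
  y^{k+1} = 4.4 + 0.2*11.0 = 6.6
Dual objective at y_3 = 6.6: reduced costs (4.4, 4.4), box minimizer x = (0.0, 0.0)
g(y_3) = b*y + (c1 - a1*y)*x1 + (c2 - a2*y)*x2 = 11*6.6 + 4.4*0.0 + 4.4*0.0 = 72.6 + 0.0 + 0.0 = 72.6


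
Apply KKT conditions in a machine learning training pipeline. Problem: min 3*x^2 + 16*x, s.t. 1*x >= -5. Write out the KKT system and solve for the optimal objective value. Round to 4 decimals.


Step 1: Try lambda = 0 (constraint inactive).
Stationarity: 2*3*x + 16 = 0
x* = -16/(2*3) = -8/3 = -2.6667 (rounded; the exact value -8/3 is used below)
Check constraint: 1*-2.6667 = -2.6667 >= -5 -- satisfied.
Step 2: Compute optimal value.
f(x*) = 3*(-8/3)^2 + 16*(-8/3) = -21.3333


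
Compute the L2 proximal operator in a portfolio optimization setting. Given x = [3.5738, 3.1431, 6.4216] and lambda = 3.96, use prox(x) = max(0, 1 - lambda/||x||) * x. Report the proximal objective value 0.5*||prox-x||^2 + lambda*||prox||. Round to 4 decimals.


Step 1: Compute ||x||.
||x|| = 7.993
Step 2: Compute scaling factor.
scale = max(0, 1 - 3.96/7.993) = 0.5046
Step 3: prox(x) = [1.8032, 1.5859, 3.2401]
||prox(x)|| = 4.033
Step 4: Proximal objective.
0.5*||prox-x||^2 = 7.8408
lambda*||prox|| = 15.9707
Total = 23.8115


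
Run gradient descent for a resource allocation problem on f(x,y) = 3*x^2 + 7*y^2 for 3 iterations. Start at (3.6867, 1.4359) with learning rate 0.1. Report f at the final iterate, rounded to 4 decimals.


Gradient descent on f(x,y) = 3*x^2 + 7*y^2.
Starting point: (3.6867, 1.4359), alpha = 0.1
Step 1: grad_x = 2*3*3.6867 = 22.1202, grad_y = 2*7*1.4359 = 20.1026
  x_1 = 3.6867 - 0.1*22.1202 = 1.4747
  y_1 = 1.4359 - 0.1*20.1026 = -0.5744
Step 2: grad_x = 2*3*1.4747 = 8.8481, grad_y = 2*7*-0.5744 = -8.041
  x_2 = 1.4747 - 0.1*8.8481 = 0.5899
  y_2 = -0.5744 - 0.1*-8.041 = 0.2297
Step 3: grad_x = 2*3*0.5899 = 3.5392, grad_y = 2*7*0.2297 = 3.2164
  x_3 = 0.5899 - 0.1*3.5392 = 0.2359
  y_3 = 0.2297 - 0.1*3.2164 = -0.0919
f(0.2359, -0.0919) = 3*0.2359^2 + 7*(-0.0919)^2 = 0.2261


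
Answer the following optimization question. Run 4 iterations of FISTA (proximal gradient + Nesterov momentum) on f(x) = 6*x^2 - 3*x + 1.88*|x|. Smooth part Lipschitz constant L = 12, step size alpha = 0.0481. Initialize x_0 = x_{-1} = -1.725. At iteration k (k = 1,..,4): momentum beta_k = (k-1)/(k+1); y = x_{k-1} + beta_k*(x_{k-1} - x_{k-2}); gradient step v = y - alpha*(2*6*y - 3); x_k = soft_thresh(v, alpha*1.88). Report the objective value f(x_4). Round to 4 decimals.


FISTA on f(x) = 6*x^2 - 3*x + 1.88*|x|
L = 12, alpha = 0.0481
Iteration 1: beta = 0.0, y = -1.725 + 0.0*(-1.725 + 1.725) = -1.725
  grad(y) = -23.7, v = y - alpha*grad = -0.585
  prox(v) = soft_thresh(-0.585, 0.0904) = -0.4946
Iteration 2: beta = 0.3333, y = -0.4946 + 0.3333*(-0.4946 + 1.725) = -0.0845
  grad(y) = -4.0136, v = y - alpha*grad = 0.1086
  prox(v) = soft_thresh(0.1086, 0.0904) = 0.0182
Iteration 3: beta = 0.5, y = 0.0182 + 0.5*(0.0182 + 0.4946) = 0.2745
  grad(y) = 0.2945, v = y - alpha*grad = 0.2604
  prox(v) = soft_thresh(0.2604, 0.0904) = 0.1699
Iteration 4: beta = 0.6, y = 0.1699 + 0.6*(0.1699 - 0.0182) = 0.261
  grad(y) = 0.1322, v = y - alpha*grad = 0.2547
  prox(v) = soft_thresh(0.2547, 0.0904) = 0.1642
f(x_4) = 6*0.1642^2 - 3*0.1642 + 1.88*|0.1642| = -0.0221
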